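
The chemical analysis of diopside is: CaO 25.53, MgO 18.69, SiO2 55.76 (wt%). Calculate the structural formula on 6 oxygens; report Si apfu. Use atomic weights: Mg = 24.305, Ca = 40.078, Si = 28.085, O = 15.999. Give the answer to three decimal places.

2.007 Si apfu

CaO (M=56.077): mol = 0.45527; Ca = 0.45527, O = 0.45527.
MgO (M=40.304): mol = 0.46373; Mg = 0.46373, O = 0.46373.
SiO2 (M=60.083): mol = 0.92805; Si = 0.92805, O = 1.85610.
ΣO = 2.77510; factor = 6/ΣO = 2.16208.
Si apfu = 0.92805 × 2.16208 = 2.007.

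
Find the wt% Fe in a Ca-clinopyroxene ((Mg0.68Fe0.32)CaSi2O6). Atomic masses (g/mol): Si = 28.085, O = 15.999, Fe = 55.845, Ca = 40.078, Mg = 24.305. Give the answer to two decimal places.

M((Mg0.68Fe0.32)CaSi2O6) = 226.640 g/mol.
Fe contributes 0.32 × 55.845 = 17.870 g per mole.
17.870/226.640 = 0.0788 → 7.88%.

7.88 weight percent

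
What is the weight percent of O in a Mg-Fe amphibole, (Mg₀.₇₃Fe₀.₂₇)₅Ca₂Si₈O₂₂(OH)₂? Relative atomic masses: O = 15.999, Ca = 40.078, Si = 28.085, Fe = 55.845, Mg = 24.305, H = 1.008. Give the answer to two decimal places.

44.91 wt%

Molar mass of (Mg₀.₇₃Fe₀.₂₇)₅Ca₂Si₈O₂₂(OH)₂: 3.65·24.305 + 1.35·55.845 + 2·40.078 + 8·28.085 + 24·15.999 + 2·1.008 = 854.932 g/mol.
Mass of O per formula unit: 24 × 15.999 = 383.976 g.
Weight fraction O = 383.976 / 854.932 = 0.4491.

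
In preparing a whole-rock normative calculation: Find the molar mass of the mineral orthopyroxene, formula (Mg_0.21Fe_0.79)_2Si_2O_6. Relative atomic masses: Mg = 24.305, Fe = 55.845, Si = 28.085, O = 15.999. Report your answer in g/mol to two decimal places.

250.61 g/mol

Mg: 0.42 × 24.305 = 10.2081
Fe: 1.58 × 55.845 = 88.2351
Si: 2 × 28.085 = 56.1700
O: 6 × 15.999 = 95.9940
Summing the contributions gives the formula mass.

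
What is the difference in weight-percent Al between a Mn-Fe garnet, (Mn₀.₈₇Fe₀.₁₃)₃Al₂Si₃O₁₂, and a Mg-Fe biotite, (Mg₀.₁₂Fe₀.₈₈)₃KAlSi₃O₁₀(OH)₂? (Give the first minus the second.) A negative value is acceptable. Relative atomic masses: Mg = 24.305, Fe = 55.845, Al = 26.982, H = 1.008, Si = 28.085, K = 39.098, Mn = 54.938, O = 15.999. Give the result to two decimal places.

5.50 percentage points

First mineral: 53.964 g Al in 495.375 g formula = 10.89 wt% Al.
Second mineral: 26.982 g Al in 500.520 g formula = 5.39 wt% Al.
10.89% − 5.39% gives a difference of 5.50 percentage points.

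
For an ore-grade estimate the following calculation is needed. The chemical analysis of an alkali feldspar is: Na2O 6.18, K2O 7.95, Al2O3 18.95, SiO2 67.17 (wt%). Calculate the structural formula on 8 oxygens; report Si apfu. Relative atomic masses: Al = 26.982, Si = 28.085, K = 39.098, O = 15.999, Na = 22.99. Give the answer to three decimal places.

Na2O (M=61.979): mol = 0.09971; Na = 0.19942, O = 0.09971.
K2O (M=94.195): mol = 0.08440; K = 0.16880, O = 0.08440.
Al2O3 (M=101.961): mol = 0.18586; Al = 0.37172, O = 0.55758.
SiO2 (M=60.083): mol = 1.11795; Si = 1.11795, O = 2.23590.
ΣO = 2.97759; factor = 8/ΣO = 2.68674.
Si apfu = 1.11795 × 2.68674 = 3.004.

3.004 Si apfu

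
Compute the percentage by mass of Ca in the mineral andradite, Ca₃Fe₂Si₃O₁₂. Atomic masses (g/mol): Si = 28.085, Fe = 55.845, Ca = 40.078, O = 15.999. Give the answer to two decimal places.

Molar mass of Ca₃Fe₂Si₃O₁₂: 3*40.078 + 2*55.845 + 3*28.085 + 12*15.999 = 508.167 g/mol.
Mass of Ca per formula unit: 3 × 40.078 = 120.234 g.
Weight fraction Ca = 120.234 / 508.167 = 0.2366.

23.66 mass %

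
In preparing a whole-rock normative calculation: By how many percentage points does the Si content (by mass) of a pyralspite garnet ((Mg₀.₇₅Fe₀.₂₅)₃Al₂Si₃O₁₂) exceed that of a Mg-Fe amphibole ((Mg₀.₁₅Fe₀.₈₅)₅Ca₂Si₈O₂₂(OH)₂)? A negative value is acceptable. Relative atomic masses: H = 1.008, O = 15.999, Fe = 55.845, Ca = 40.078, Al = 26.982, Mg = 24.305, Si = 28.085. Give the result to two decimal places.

-4.00 percentage points

M((Mg₀.₇₅Fe₀.₂₅)₃Al₂Si₃O₁₂) = 426.777 g/mol, so wt% Si = 84.255/426.777 × 100 = 19.74%.
M((Mg₀.₁₅Fe₀.₈₅)₅Ca₂Si₈O₂₂(OH)₂) = 946.398 g/mol, so wt% Si = 224.680/946.398 × 100 = 23.74%.
19.74 − 23.74 = -4.00 pp.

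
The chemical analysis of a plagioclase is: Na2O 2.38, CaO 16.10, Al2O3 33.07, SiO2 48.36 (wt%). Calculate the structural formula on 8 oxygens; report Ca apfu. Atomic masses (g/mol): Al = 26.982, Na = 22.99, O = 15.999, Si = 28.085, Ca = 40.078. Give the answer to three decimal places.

0.790 Ca apfu

2.38 wt% Na2O ÷ 61.979 g/mol = 0.03840 mol, giving 0.07680 Na and 0.03840 O.
16.10 wt% CaO ÷ 56.077 g/mol = 0.28711 mol, giving 0.28711 Ca and 0.28711 O.
33.07 wt% Al2O3 ÷ 101.961 g/mol = 0.32434 mol, giving 0.64868 Al and 0.97302 O.
48.36 wt% SiO2 ÷ 60.083 g/mol = 0.80489 mol, giving 0.80489 Si and 1.60978 O.
Oxygen sums to 2.90831; scaling by 8/2.90831 = 2.75074 puts the formula on 8 O.
Ca: 0.28711 × 2.75074 = 0.790 atoms per formula unit.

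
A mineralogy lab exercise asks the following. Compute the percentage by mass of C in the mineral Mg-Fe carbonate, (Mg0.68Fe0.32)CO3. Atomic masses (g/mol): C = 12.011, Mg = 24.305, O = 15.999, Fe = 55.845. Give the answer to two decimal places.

12.72 wt%

Molar mass of (Mg0.68Fe0.32)CO3: 0.68*24.305 + 0.32*55.845 + 1*12.011 + 3*15.999 = 94.406 g/mol.
Mass of C per formula unit: 1 × 12.011 = 12.011 g.
Weight fraction C = 12.011 / 94.406 = 0.1272.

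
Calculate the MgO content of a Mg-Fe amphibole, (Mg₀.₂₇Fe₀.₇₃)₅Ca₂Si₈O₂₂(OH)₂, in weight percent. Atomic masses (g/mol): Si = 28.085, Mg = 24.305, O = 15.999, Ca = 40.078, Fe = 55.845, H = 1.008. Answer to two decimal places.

5.87 wt%

Molar mass of (Mg₀.₂₇Fe₀.₇₃)₅Ca₂Si₈O₂₂(OH)₂ = 1.35×24.305 + 3.65×55.845 + 2×40.078 + 8×28.085 + 24×15.999 + 2×1.008 = 927.474 g/mol.
Each formula unit contains 1.35 Mg, equivalent to 1.35/1 = 1.3500 mol MgO.
M(MgO) = 1×24.305 + 1×15.999 = 40.304 g/mol.
Mass of MgO per formula unit = 1.3500 × 40.304 = 54.410 g.
MgO wt% = 54.410 / 927.474 × 100 = 5.87%.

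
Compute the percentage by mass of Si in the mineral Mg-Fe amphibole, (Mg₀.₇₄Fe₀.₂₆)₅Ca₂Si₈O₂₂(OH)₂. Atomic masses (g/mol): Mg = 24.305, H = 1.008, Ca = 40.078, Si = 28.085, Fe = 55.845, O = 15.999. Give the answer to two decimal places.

Formula mass = 3.70·24.305 + 1.30·55.845 + 2·40.078 + 8·28.085 + 24·15.999 + 2·1.008 = 853.355 g/mol, of which 224.680 g is Si.
So Si makes up 224.680/853.355 = 0.2633 of the mass, i.e. 26.33%.

26.33 weight percent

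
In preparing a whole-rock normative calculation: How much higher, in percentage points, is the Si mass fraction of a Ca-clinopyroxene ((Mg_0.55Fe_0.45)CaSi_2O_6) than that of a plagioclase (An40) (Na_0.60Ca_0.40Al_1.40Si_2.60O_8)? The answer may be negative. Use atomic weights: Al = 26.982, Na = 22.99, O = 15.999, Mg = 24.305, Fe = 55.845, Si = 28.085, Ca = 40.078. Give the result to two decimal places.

First mineral: 56.170 g Si in 230.740 g formula = 24.34 wt% Si.
Second mineral: 73.021 g Si in 268.613 g formula = 27.18 wt% Si.
24.34% − 27.18% gives a difference of -2.84 percentage points.

-2.84 percentage points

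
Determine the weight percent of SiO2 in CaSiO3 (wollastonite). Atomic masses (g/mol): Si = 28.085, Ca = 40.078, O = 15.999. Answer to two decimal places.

Molar mass of CaSiO3 = 1·40.078 + 1·28.085 + 3·15.999 = 116.160 g/mol.
Each formula unit contains 1 Si, equivalent to 1/1 = 1.0000 mol SiO2.
M(SiO2) = 1×28.085 + 2×15.999 = 60.083 g/mol.
Mass of SiO2 per formula unit = 1.0000 × 60.083 = 60.083 g.
SiO2 wt% = 60.083 / 116.160 × 100 = 51.72%.

51.72 wt%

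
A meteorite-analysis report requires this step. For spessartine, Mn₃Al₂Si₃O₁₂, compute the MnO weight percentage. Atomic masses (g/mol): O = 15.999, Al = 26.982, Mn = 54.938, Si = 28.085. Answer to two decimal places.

42.99 wt%

M(Mn₃Al₂Si₃O₁₂) = 495.021 g/mol; M(MnO) = 70.937 g/mol.
Moles MnO per formula unit = 3 Mn ÷ 1 = 3.0000.
MnO fraction = (3.0000 × 70.937) / 495.021 = 212.811/495.021 = 0.4299.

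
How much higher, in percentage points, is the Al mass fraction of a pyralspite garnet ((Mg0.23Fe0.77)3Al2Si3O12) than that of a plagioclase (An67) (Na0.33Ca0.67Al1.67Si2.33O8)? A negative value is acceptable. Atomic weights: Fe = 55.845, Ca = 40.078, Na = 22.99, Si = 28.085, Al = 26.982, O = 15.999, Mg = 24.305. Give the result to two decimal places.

-5.17 percentage points

Al in (Mg0.23Fe0.77)3Al2Si3O12: molar mass 475.979 g/mol; 2×26.982 = 53.964 g → 11.34 wt%.
Al in Na0.33Ca0.67Al1.67Si2.33O8: molar mass 272.929 g/mol; 1.67×26.982 = 45.060 g → 16.51 wt%.
Difference = 11.34 − 16.51 = -5.17 percentage points.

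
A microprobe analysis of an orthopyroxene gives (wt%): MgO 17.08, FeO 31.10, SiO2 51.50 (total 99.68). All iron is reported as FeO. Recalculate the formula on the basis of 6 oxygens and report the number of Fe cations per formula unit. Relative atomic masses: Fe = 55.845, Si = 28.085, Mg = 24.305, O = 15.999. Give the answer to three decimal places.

MgO: 17.08/40.304 = 0.42378 mol → 0.42378 mol Mg, 0.42378 mol O.
FeO: 31.10/71.844 = 0.43288 mol → 0.43288 mol Fe, 0.43288 mol O.
SiO2: 51.50/60.083 = 0.85715 mol → 0.85715 mol Si, 1.71430 mol O.
Total oxygen = 2.57096 mol. Normalization factor = 6/2.57096 = 2.33376.
Fe per 6 O = 0.43288 × 2.33376 = 1.010.

1.010 Fe apfu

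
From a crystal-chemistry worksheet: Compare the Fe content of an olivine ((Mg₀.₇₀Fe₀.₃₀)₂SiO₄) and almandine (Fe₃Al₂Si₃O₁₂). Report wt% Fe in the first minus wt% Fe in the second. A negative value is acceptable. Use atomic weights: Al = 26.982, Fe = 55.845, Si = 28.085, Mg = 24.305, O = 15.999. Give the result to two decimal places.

-12.67 percentage points

M((Mg₀.₇₀Fe₀.₃₀)₂SiO₄) = 159.615 g/mol, so wt% Fe = 33.507/159.615 × 100 = 20.99%.
M(Fe₃Al₂Si₃O₁₂) = 497.742 g/mol, so wt% Fe = 167.535/497.742 × 100 = 33.66%.
20.99 − 33.66 = -12.67 pp.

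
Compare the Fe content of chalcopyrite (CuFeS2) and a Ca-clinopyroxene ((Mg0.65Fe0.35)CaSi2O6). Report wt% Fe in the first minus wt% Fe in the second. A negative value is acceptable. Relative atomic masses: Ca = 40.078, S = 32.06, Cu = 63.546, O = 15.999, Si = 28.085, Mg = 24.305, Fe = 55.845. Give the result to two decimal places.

21.84 percentage points

First mineral: 55.845 g Fe in 183.511 g formula = 30.43 wt% Fe.
Second mineral: 19.546 g Fe in 227.586 g formula = 8.59 wt% Fe.
30.43% − 8.59% gives a difference of 21.84 percentage points.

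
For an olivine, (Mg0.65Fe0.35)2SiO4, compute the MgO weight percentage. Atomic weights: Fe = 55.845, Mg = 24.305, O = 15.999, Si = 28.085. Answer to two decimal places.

32.19 wt%

Molar mass of (Mg0.65Fe0.35)2SiO4 = 1.30*24.305 + 0.70*55.845 + 1*28.085 + 4*15.999 = 162.769 g/mol.
Each formula unit contains 1.30 Mg, equivalent to 1.30/1 = 1.3000 mol MgO.
M(MgO) = 1×24.305 + 1×15.999 = 40.304 g/mol.
Mass of MgO per formula unit = 1.3000 × 40.304 = 52.395 g.
MgO wt% = 52.395 / 162.769 × 100 = 32.19%.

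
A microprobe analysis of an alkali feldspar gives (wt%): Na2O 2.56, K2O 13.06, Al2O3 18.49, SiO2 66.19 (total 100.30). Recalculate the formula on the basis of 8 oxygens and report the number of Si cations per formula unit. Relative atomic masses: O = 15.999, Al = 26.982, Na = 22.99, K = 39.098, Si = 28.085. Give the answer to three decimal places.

Na2O (M=61.979): mol = 0.04130; Na = 0.08260, O = 0.04130.
K2O (M=94.195): mol = 0.13865; K = 0.27730, O = 0.13865.
Al2O3 (M=101.961): mol = 0.18134; Al = 0.36268, O = 0.54402.
SiO2 (M=60.083): mol = 1.10164; Si = 1.10164, O = 2.20328.
ΣO = 2.92725; factor = 8/ΣO = 2.73294.
Si apfu = 1.10164 × 2.73294 = 3.011.

3.011 Si apfu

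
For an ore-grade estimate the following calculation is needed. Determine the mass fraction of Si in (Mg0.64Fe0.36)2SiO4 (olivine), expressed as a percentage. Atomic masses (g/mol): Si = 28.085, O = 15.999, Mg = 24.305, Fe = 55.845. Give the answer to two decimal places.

17.19 wt%

Molar mass of (Mg0.64Fe0.36)2SiO4: 1.28·24.305 + 0.72·55.845 + 1·28.085 + 4·15.999 = 163.400 g/mol.
Mass of Si per formula unit: 1 × 28.085 = 28.085 g.
Weight fraction Si = 28.085 / 163.400 = 0.1719.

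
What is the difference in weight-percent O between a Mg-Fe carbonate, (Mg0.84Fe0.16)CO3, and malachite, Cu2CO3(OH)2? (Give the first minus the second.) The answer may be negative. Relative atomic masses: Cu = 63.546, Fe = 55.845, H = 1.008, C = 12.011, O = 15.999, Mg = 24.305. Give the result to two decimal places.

O in (Mg0.84Fe0.16)CO3: molar mass 89.359 g/mol; 3×15.999 = 47.997 g → 53.71 wt%.
O in Cu2CO3(OH)2: molar mass 221.114 g/mol; 5×15.999 = 79.995 g → 36.18 wt%.
Difference = 53.71 − 36.18 = 17.53 percentage points.

17.53 percentage points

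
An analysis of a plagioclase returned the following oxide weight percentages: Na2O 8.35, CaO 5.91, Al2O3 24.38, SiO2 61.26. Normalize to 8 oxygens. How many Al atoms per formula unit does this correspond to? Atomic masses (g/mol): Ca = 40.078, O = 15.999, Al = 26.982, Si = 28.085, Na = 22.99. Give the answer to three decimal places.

1.277 Al apfu

Na2O (M=61.979): mol = 0.13472; Na = 0.26944, O = 0.13472.
CaO (M=56.077): mol = 0.10539; Ca = 0.10539, O = 0.10539.
Al2O3 (M=101.961): mol = 0.23911; Al = 0.47822, O = 0.71733.
SiO2 (M=60.083): mol = 1.01959; Si = 1.01959, O = 2.03918.
ΣO = 2.99662; factor = 8/ΣO = 2.66967.
Al apfu = 0.47822 × 2.66967 = 1.277.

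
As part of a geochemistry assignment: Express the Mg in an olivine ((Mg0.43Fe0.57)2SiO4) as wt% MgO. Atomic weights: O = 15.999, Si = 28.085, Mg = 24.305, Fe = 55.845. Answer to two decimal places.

19.62 wt%

M((Mg0.43Fe0.57)2SiO4) = 176.647 g/mol; M(MgO) = 40.304 g/mol.
Moles MgO per formula unit = 0.86 Mg ÷ 1 = 0.8600.
MgO fraction = (0.8600 × 40.304) / 176.647 = 34.661/176.647 = 0.1962.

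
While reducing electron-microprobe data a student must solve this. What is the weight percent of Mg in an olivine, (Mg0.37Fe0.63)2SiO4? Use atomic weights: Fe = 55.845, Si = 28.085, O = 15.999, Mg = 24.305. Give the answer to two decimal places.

M((Mg0.37Fe0.63)2SiO4) = 180.431 g/mol.
Mg contributes 0.74 × 24.305 = 17.986 g per mole.
17.986/180.431 = 0.0997 → 9.97%.

9.97 weight percent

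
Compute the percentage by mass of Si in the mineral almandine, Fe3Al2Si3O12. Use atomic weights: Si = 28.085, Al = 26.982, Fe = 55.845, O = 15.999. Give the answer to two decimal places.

Formula mass = 3×55.845 + 2×26.982 + 3×28.085 + 12×15.999 = 497.742 g/mol, of which 84.255 g is Si.
So Si makes up 84.255/497.742 = 0.1693 of the mass, i.e. 16.93%.

16.93 wt%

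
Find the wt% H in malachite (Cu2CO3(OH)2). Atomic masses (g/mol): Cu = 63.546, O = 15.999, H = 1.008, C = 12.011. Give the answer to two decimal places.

M(Cu2CO3(OH)2) = 221.114 g/mol.
H contributes 2 × 1.008 = 2.016 g per mole.
2.016/221.114 = 0.0091 → 0.91%.

0.91 wt%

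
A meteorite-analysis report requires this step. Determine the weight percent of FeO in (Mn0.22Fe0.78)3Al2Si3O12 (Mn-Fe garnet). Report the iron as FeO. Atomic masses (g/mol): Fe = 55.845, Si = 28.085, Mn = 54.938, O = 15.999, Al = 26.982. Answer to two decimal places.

Formula mass = 497.143 g/mol.
2.34 Fe → 2.3400 mol FeO per formula unit; M(FeO) = 71.844, so FeO mass = 168.115 g.
168.115/497.143 × 100 = 33.82 wt%.

33.82 wt%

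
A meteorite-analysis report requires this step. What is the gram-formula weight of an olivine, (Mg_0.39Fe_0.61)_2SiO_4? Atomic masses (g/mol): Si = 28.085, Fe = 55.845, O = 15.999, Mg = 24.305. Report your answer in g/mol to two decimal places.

179.17 g/mol

The formula mass is the sum 0.78×24.305 + 1.22×55.845 + 1×28.085 + 4×15.999.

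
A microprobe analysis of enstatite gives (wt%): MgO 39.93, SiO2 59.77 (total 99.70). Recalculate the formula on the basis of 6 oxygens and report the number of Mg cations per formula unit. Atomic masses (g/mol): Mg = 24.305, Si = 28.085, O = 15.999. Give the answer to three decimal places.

1.995 Mg apfu

MgO (M=40.304): mol = 0.99072; Mg = 0.99072, O = 0.99072.
SiO2 (M=60.083): mol = 0.99479; Si = 0.99479, O = 1.98958.
ΣO = 2.98030; factor = 6/ΣO = 2.01322.
Mg apfu = 0.99072 × 2.01322 = 1.995.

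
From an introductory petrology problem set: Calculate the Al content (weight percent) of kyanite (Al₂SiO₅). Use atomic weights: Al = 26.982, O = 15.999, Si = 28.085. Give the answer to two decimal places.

Formula mass = 2×26.982 + 1×28.085 + 5×15.999 = 162.044 g/mol, of which 53.964 g is Al.
So Al makes up 53.964/162.044 = 0.3330 of the mass, i.e. 33.30%.

33.30 weight percent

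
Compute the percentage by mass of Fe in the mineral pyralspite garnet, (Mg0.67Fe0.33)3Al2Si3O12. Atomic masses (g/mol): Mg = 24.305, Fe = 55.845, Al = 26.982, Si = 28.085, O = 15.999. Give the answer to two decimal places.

12.73 mass %

M((Mg0.67Fe0.33)3Al2Si3O12) = 434.347 g/mol.
Fe contributes 0.99 × 55.845 = 55.287 g per mole.
55.287/434.347 = 0.1273 → 12.73%.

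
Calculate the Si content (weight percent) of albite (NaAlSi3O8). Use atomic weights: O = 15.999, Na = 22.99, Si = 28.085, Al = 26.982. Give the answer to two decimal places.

M(NaAlSi3O8) = 262.219 g/mol.
Si contributes 3 × 28.085 = 84.255 g per mole.
84.255/262.219 = 0.3213 → 32.13%.

32.13 weight percent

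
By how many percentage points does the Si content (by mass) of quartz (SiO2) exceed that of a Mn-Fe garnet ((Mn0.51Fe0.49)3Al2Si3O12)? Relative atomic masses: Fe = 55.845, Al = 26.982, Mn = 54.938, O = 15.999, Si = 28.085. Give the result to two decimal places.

Si in SiO2: molar mass 60.083 g/mol; 1×28.085 = 28.085 g → 46.74 wt%.
Si in (Mn0.51Fe0.49)3Al2Si3O12: molar mass 496.354 g/mol; 3×28.085 = 84.255 g → 16.97 wt%.
Difference = 46.74 − 16.97 = 29.77 percentage points.

29.77 percentage points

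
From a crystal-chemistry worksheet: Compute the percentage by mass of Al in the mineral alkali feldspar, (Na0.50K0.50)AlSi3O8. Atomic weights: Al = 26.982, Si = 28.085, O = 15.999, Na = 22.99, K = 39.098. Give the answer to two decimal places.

Formula mass = 0.50·22.99 + 0.50·39.098 + 1·26.982 + 3·28.085 + 8·15.999 = 270.273 g/mol, of which 26.982 g is Al.
So Al makes up 26.982/270.273 = 0.0998 of the mass, i.e. 9.98%.

9.98 mass %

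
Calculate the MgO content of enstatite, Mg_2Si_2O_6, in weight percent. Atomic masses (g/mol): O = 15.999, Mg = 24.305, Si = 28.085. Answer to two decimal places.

40.15 wt%

Formula mass = 200.774 g/mol.
2 Mg → 2.0000 mol MgO per formula unit; M(MgO) = 40.304, so MgO mass = 80.608 g.
80.608/200.774 × 100 = 40.15 wt%.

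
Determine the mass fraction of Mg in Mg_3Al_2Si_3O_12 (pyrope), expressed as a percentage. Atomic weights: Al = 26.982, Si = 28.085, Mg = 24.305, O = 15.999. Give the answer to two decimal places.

M(Mg_3Al_2Si_3O_12) = 403.122 g/mol.
Mg contributes 3 × 24.305 = 72.915 g per mole.
72.915/403.122 = 0.1809 → 18.09%.

18.09 weight percent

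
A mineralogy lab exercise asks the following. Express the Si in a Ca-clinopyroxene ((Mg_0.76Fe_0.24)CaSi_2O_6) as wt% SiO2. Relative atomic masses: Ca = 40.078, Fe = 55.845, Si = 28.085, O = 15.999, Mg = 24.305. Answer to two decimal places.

M((Mg_0.76Fe_0.24)CaSi_2O_6) = 224.117 g/mol; M(SiO2) = 60.083 g/mol.
Moles SiO2 per formula unit = 2 Si ÷ 1 = 2.0000.
SiO2 fraction = (2.0000 × 60.083) / 224.117 = 120.166/224.117 = 0.5362.

53.62 wt%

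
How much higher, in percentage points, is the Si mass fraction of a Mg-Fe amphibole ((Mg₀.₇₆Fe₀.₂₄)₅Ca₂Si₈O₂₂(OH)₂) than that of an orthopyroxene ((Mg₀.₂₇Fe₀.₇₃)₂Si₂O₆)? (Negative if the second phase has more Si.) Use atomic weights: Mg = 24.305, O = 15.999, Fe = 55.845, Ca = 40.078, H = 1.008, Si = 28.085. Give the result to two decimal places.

M((Mg₀.₇₆Fe₀.₂₄)₅Ca₂Si₈O₂₂(OH)₂) = 850.201 g/mol, so wt% Si = 224.680/850.201 × 100 = 26.43%.
M((Mg₀.₂₇Fe₀.₇₃)₂Si₂O₆) = 246.822 g/mol, so wt% Si = 56.170/246.822 × 100 = 22.76%.
26.43 − 22.76 = 3.67 pp.

3.67 percentage points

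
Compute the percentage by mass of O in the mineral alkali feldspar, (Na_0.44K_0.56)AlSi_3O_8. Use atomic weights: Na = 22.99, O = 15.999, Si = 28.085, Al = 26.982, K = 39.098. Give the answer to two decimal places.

Formula mass = 0.44*22.99 + 0.56*39.098 + 1*26.982 + 3*28.085 + 8*15.999 = 271.239 g/mol, of which 127.992 g is O.
So O makes up 127.992/271.239 = 0.4719 of the mass, i.e. 47.19%.

47.19 mass %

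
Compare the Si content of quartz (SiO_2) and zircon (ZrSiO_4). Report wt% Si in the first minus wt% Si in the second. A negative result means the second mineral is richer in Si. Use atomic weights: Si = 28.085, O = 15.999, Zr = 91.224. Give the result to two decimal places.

31.42 percentage points

M(SiO_2) = 60.083 g/mol, so wt% Si = 28.085/60.083 × 100 = 46.74%.
M(ZrSiO_4) = 183.305 g/mol, so wt% Si = 28.085/183.305 × 100 = 15.32%.
46.74 − 15.32 = 31.42 pp.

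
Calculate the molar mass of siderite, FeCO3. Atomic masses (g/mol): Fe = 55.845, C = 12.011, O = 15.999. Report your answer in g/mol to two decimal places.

M = 1*55.845 + 1*12.011 + 3*15.999

115.85 g/mol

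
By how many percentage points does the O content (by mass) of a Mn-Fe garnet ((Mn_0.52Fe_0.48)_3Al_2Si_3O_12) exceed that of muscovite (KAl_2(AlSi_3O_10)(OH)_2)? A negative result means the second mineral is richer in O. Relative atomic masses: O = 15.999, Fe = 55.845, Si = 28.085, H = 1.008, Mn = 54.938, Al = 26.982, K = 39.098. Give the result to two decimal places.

First mineral: 191.988 g O in 496.327 g formula = 38.68 wt% O.
Second mineral: 191.988 g O in 398.303 g formula = 48.20 wt% O.
38.68% − 48.20% gives a difference of -9.52 percentage points.

-9.52 percentage points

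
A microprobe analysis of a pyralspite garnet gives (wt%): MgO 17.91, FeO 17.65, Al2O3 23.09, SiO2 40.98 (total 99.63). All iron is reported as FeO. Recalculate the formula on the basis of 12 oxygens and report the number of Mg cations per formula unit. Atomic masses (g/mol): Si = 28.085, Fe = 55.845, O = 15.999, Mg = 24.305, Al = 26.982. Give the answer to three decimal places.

1.951 Mg apfu

MgO: 17.91/40.304 = 0.44437 mol → 0.44437 mol Mg, 0.44437 mol O.
FeO: 17.65/71.844 = 0.24567 mol → 0.24567 mol Fe, 0.24567 mol O.
Al2O3: 23.09/101.961 = 0.22646 mol → 0.45292 mol Al, 0.67938 mol O.
SiO2: 40.98/60.083 = 0.68206 mol → 0.68206 mol Si, 1.36412 mol O.
Total oxygen = 2.73354 mol. Normalization factor = 12/2.73354 = 4.38991.
Mg per 12 O = 0.44437 × 4.38991 = 1.951.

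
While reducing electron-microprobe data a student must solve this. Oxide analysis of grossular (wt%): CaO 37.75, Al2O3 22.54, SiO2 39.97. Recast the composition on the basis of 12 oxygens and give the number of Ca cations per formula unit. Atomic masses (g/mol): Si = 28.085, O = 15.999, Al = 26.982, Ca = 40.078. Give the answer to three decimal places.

CaO: 37.75/56.077 = 0.67318 mol → 0.67318 mol Ca, 0.67318 mol O.
Al2O3: 22.54/101.961 = 0.22106 mol → 0.44212 mol Al, 0.66318 mol O.
SiO2: 39.97/60.083 = 0.66525 mol → 0.66525 mol Si, 1.33050 mol O.
Total oxygen = 2.66686 mol. Normalization factor = 12/2.66686 = 4.49967.
Ca per 12 O = 0.67318 × 4.49967 = 3.029.

3.029 Ca apfu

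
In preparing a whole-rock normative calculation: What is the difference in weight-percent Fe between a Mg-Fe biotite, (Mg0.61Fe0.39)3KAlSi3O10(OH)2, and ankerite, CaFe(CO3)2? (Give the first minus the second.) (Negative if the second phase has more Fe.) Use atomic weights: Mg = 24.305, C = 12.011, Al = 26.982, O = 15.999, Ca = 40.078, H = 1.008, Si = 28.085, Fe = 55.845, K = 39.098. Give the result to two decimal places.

-11.47 percentage points

First mineral: 65.339 g Fe in 454.156 g formula = 14.39 wt% Fe.
Second mineral: 55.845 g Fe in 215.939 g formula = 25.86 wt% Fe.
14.39% − 25.86% gives a difference of -11.47 percentage points.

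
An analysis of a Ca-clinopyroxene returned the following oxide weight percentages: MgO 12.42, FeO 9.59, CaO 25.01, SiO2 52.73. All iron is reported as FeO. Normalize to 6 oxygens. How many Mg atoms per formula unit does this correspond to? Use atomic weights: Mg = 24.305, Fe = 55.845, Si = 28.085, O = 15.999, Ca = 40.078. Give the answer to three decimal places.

0.700 Mg apfu

12.42 wt% MgO ÷ 40.304 g/mol = 0.30816 mol, giving 0.30816 Mg and 0.30816 O.
9.59 wt% FeO ÷ 71.844 g/mol = 0.13348 mol, giving 0.13348 Fe and 0.13348 O.
25.01 wt% CaO ÷ 56.077 g/mol = 0.44599 mol, giving 0.44599 Ca and 0.44599 O.
52.73 wt% SiO2 ÷ 60.083 g/mol = 0.87762 mol, giving 0.87762 Si and 1.75524 O.
Oxygen sums to 2.64287; scaling by 6/2.64287 = 2.27026 puts the formula on 6 O.
Mg: 0.30816 × 2.27026 = 0.700 atoms per formula unit.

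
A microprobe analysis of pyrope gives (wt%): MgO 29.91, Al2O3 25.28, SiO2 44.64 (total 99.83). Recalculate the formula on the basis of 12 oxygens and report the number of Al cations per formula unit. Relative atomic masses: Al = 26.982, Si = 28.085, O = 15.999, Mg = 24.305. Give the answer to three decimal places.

29.91 wt% MgO ÷ 40.304 g/mol = 0.74211 mol, giving 0.74211 Mg and 0.74211 O.
25.28 wt% Al2O3 ÷ 101.961 g/mol = 0.24794 mol, giving 0.49588 Al and 0.74382 O.
44.64 wt% SiO2 ÷ 60.083 g/mol = 0.74297 mol, giving 0.74297 Si and 1.48594 O.
Oxygen sums to 2.97187; scaling by 12/2.97187 = 4.03786 puts the formula on 12 O.
Al: 0.49588 × 4.03786 = 2.002 atoms per formula unit.

2.002 Al apfu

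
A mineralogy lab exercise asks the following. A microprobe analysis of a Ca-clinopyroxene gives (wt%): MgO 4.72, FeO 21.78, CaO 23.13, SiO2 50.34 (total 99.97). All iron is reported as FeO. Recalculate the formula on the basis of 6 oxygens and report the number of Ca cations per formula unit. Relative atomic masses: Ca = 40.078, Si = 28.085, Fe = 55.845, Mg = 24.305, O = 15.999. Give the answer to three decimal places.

MgO (M=40.304): mol = 0.11711; Mg = 0.11711, O = 0.11711.
FeO (M=71.844): mol = 0.30316; Fe = 0.30316, O = 0.30316.
CaO (M=56.077): mol = 0.41247; Ca = 0.41247, O = 0.41247.
SiO2 (M=60.083): mol = 0.83784; Si = 0.83784, O = 1.67568.
ΣO = 2.50842; factor = 6/ΣO = 2.39194.
Ca apfu = 0.41247 × 2.39194 = 0.987.

0.987 Ca apfu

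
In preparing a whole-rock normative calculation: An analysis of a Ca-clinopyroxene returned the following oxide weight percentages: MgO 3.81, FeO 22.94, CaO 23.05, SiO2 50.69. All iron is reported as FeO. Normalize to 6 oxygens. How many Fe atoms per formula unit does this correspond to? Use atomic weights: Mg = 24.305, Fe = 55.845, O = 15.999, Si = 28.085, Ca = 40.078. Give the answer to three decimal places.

MgO (M=40.304): mol = 0.09453; Mg = 0.09453, O = 0.09453.
FeO (M=71.844): mol = 0.31930; Fe = 0.31930, O = 0.31930.
CaO (M=56.077): mol = 0.41104; Ca = 0.41104, O = 0.41104.
SiO2 (M=60.083): mol = 0.84367; Si = 0.84367, O = 1.68734.
ΣO = 2.51221; factor = 6/ΣO = 2.38834.
Fe apfu = 0.31930 × 2.38834 = 0.763.

0.763 Fe apfu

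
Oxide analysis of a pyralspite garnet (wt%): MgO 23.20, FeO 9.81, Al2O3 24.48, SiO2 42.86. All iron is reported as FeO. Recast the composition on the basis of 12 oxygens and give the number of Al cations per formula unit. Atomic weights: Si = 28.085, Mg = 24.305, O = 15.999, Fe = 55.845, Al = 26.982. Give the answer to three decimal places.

23.20 wt% MgO ÷ 40.304 g/mol = 0.57563 mol, giving 0.57563 Mg and 0.57563 O.
9.81 wt% FeO ÷ 71.844 g/mol = 0.13655 mol, giving 0.13655 Fe and 0.13655 O.
24.48 wt% Al2O3 ÷ 101.961 g/mol = 0.24009 mol, giving 0.48018 Al and 0.72027 O.
42.86 wt% SiO2 ÷ 60.083 g/mol = 0.71335 mol, giving 0.71335 Si and 1.42670 O.
Oxygen sums to 2.85915; scaling by 12/2.85915 = 4.19705 puts the formula on 12 O.
Al: 0.48018 × 4.19705 = 2.015 atoms per formula unit.

2.015 Al apfu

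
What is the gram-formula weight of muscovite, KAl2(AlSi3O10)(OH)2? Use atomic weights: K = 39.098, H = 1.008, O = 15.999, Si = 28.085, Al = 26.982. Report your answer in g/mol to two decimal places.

The formula mass is the sum 1·39.098 + 3·26.982 + 3·28.085 + 12·15.999 + 2·1.008.

398.30 g/mol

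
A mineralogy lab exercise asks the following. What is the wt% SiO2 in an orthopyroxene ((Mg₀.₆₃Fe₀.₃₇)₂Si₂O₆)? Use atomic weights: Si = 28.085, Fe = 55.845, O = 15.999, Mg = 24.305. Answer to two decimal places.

Formula mass = 224.114 g/mol.
2 Si → 2.0000 mol SiO2 per formula unit; M(SiO2) = 60.083, so SiO2 mass = 120.166 g.
120.166/224.114 × 100 = 53.62 wt%.

53.62 wt%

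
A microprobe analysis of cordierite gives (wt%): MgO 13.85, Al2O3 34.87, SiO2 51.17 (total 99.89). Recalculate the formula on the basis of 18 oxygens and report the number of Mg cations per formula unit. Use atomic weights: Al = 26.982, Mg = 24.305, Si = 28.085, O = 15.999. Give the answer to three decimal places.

2.013 Mg apfu

MgO: 13.85/40.304 = 0.34364 mol → 0.34364 mol Mg, 0.34364 mol O.
Al2O3: 34.87/101.961 = 0.34199 mol → 0.68398 mol Al, 1.02597 mol O.
SiO2: 51.17/60.083 = 0.85166 mol → 0.85166 mol Si, 1.70332 mol O.
Total oxygen = 3.07293 mol. Normalization factor = 18/3.07293 = 5.85760.
Mg per 18 O = 0.34364 × 5.85760 = 2.013.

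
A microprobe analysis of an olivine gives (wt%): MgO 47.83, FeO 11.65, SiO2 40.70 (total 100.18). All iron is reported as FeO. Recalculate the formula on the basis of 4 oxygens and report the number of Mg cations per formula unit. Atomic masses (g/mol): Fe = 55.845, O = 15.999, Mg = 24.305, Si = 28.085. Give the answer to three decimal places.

1.756 Mg apfu

MgO (M=40.304): mol = 1.18673; Mg = 1.18673, O = 1.18673.
FeO (M=71.844): mol = 0.16216; Fe = 0.16216, O = 0.16216.
SiO2 (M=60.083): mol = 0.67740; Si = 0.67740, O = 1.35480.
ΣO = 2.70369; factor = 4/ΣO = 1.47946.
Mg apfu = 1.18673 × 1.47946 = 1.756.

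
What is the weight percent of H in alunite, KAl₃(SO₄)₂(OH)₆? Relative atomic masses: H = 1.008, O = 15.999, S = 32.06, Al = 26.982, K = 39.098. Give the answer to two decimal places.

1.46 mass %

Molar mass of KAl₃(SO₄)₂(OH)₆: 1×39.098 + 3×26.982 + 2×32.06 + 14×15.999 + 6×1.008 = 414.198 g/mol.
Mass of H per formula unit: 6 × 1.008 = 6.048 g.
Weight fraction H = 6.048 / 414.198 = 0.0146.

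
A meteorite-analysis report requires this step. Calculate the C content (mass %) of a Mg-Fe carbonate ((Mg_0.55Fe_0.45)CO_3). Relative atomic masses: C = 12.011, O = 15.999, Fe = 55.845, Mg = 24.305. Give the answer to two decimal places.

M((Mg_0.55Fe_0.45)CO_3) = 98.506 g/mol.
C contributes 1 × 12.011 = 12.011 g per mole.
12.011/98.506 = 0.1219 → 12.19%.

12.19 mass %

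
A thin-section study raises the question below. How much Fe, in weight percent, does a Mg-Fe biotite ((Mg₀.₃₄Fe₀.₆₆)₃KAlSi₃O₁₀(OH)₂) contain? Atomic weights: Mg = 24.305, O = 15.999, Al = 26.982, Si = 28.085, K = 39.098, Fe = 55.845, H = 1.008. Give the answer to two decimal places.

Formula mass = 1.02·24.305 + 1.98·55.845 + 1·39.098 + 1·26.982 + 3·28.085 + 12·15.999 + 2·1.008 = 479.703 g/mol, of which 110.573 g is Fe.
So Fe makes up 110.573/479.703 = 0.2305 of the mass, i.e. 23.05%.

23.05 weight percent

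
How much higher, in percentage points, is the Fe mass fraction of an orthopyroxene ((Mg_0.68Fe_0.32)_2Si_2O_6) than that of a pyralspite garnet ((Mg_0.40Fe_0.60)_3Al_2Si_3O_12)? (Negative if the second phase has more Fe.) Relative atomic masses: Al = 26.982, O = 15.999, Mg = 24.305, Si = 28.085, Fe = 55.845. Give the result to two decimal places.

First mineral: 35.741 g Fe in 220.960 g formula = 16.18 wt% Fe.
Second mineral: 100.521 g Fe in 459.894 g formula = 21.86 wt% Fe.
16.18% − 21.86% gives a difference of -5.68 percentage points.

-5.68 percentage points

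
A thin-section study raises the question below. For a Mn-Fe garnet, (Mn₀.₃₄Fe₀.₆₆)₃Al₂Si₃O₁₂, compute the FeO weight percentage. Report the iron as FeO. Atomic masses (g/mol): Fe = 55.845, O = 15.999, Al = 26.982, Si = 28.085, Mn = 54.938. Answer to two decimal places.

Molar mass of (Mn₀.₃₄Fe₀.₆₆)₃Al₂Si₃O₁₂ = 1.02*54.938 + 1.98*55.845 + 2*26.982 + 3*28.085 + 12*15.999 = 496.817 g/mol.
Each formula unit contains 1.98 Fe, equivalent to 1.98/1 = 1.9800 mol FeO.
M(FeO) = 1×55.845 + 1×15.999 = 71.844 g/mol.
Mass of FeO per formula unit = 1.9800 × 71.844 = 142.251 g.
FeO wt% = 142.251 / 496.817 × 100 = 28.63%.

28.63 wt%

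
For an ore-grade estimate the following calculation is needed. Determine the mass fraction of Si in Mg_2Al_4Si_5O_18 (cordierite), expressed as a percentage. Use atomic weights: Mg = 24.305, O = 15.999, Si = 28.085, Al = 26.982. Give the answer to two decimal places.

Molar mass of Mg_2Al_4Si_5O_18: 2·24.305 + 4·26.982 + 5·28.085 + 18·15.999 = 584.945 g/mol.
Mass of Si per formula unit: 5 × 28.085 = 140.425 g.
Weight fraction Si = 140.425 / 584.945 = 0.2401.

24.01 mass %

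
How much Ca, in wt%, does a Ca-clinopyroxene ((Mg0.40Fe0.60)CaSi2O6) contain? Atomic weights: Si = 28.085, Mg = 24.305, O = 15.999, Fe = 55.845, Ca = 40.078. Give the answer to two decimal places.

M((Mg0.40Fe0.60)CaSi2O6) = 235.471 g/mol.
Ca contributes 1 × 40.078 = 40.078 g per mole.
40.078/235.471 = 0.1702 → 17.02%.

17.02 wt%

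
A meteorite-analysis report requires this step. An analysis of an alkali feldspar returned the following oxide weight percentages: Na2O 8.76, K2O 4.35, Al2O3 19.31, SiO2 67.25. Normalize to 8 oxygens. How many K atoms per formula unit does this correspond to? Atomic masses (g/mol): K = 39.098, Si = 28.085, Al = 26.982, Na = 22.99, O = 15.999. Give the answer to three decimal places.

Na2O: 8.76/61.979 = 0.14134 mol → 0.28268 mol Na, 0.14134 mol O.
K2O: 4.35/94.195 = 0.04618 mol → 0.09236 mol K, 0.04618 mol O.
Al2O3: 19.31/101.961 = 0.18939 mol → 0.37878 mol Al, 0.56817 mol O.
SiO2: 67.25/60.083 = 1.11928 mol → 1.11928 mol Si, 2.23856 mol O.
Total oxygen = 2.99425 mol. Normalization factor = 8/2.99425 = 2.67179.
K per 8 O = 0.09236 × 2.67179 = 0.247.

0.247 K apfu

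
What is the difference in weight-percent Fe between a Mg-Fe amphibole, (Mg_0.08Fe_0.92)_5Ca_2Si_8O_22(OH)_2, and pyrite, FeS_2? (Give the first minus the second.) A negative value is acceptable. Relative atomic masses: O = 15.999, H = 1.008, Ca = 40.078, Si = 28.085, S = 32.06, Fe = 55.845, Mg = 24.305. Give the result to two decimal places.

First mineral: 256.887 g Fe in 957.437 g formula = 26.83 wt% Fe.
Second mineral: 55.845 g Fe in 119.965 g formula = 46.55 wt% Fe.
26.83% − 46.55% gives a difference of -19.72 percentage points.

-19.72 percentage points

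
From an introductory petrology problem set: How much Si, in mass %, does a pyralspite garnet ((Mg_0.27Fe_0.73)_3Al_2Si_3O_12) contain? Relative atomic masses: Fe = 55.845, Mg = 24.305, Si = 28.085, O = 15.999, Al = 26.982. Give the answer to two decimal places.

17.84 mass %

Molar mass of (Mg_0.27Fe_0.73)_3Al_2Si_3O_12: 0.81·24.305 + 2.19·55.845 + 2·26.982 + 3·28.085 + 12·15.999 = 472.195 g/mol.
Mass of Si per formula unit: 3 × 28.085 = 84.255 g.
Weight fraction Si = 84.255 / 472.195 = 0.1784.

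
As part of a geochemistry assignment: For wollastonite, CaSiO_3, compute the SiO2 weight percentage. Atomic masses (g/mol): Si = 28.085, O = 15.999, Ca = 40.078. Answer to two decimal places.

51.72 wt%

M(CaSiO_3) = 116.160 g/mol; M(SiO2) = 60.083 g/mol.
Moles SiO2 per formula unit = 1 Si ÷ 1 = 1.0000.
SiO2 fraction = (1.0000 × 60.083) / 116.160 = 60.083/116.160 = 0.5172.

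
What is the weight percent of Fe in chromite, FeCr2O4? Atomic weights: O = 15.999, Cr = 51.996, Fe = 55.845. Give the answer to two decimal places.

M(FeCr2O4) = 223.833 g/mol.
Fe contributes 1 × 55.845 = 55.845 g per mole.
55.845/223.833 = 0.2495 → 24.95%.

24.95 mass %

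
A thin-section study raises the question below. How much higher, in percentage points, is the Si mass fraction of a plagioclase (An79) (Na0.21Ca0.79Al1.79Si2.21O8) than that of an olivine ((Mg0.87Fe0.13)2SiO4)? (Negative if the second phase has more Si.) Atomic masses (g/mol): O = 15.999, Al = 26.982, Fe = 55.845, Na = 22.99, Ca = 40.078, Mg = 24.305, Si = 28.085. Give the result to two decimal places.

First mineral: 62.068 g Si in 274.847 g formula = 22.58 wt% Si.
Second mineral: 28.085 g Si in 148.891 g formula = 18.86 wt% Si.
22.58% − 18.86% gives a difference of 3.72 percentage points.

3.72 percentage points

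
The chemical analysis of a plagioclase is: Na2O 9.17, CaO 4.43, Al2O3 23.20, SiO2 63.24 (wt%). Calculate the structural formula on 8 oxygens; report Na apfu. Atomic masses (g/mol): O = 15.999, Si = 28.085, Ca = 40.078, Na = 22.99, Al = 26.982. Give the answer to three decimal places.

0.785 Na apfu

9.17 wt% Na2O ÷ 61.979 g/mol = 0.14795 mol, giving 0.29590 Na and 0.14795 O.
4.43 wt% CaO ÷ 56.077 g/mol = 0.07900 mol, giving 0.07900 Ca and 0.07900 O.
23.20 wt% Al2O3 ÷ 101.961 g/mol = 0.22754 mol, giving 0.45508 Al and 0.68262 O.
63.24 wt% SiO2 ÷ 60.083 g/mol = 1.05254 mol, giving 1.05254 Si and 2.10508 O.
Oxygen sums to 3.01465; scaling by 8/3.01465 = 2.65371 puts the formula on 8 O.
Na: 0.29590 × 2.65371 = 0.785 atoms per formula unit.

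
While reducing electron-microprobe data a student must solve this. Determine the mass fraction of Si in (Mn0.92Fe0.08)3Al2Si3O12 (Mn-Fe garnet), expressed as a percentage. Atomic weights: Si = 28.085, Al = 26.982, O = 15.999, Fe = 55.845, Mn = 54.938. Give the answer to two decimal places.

M((Mn0.92Fe0.08)3Al2Si3O12) = 495.239 g/mol.
Si contributes 3 × 28.085 = 84.255 g per mole.
84.255/495.239 = 0.1701 → 17.01%.

17.01 wt%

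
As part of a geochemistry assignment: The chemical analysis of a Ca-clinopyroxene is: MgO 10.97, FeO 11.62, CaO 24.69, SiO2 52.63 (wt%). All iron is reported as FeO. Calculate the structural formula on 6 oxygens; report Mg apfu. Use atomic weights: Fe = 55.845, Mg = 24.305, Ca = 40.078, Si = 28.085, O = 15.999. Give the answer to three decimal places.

0.622 Mg apfu

10.97 wt% MgO ÷ 40.304 g/mol = 0.27218 mol, giving 0.27218 Mg and 0.27218 O.
11.62 wt% FeO ÷ 71.844 g/mol = 0.16174 mol, giving 0.16174 Fe and 0.16174 O.
24.69 wt% CaO ÷ 56.077 g/mol = 0.44029 mol, giving 0.44029 Ca and 0.44029 O.
52.63 wt% SiO2 ÷ 60.083 g/mol = 0.87595 mol, giving 0.87595 Si and 1.75190 O.
Oxygen sums to 2.62611; scaling by 6/2.62611 = 2.28475 puts the formula on 6 O.
Mg: 0.27218 × 2.28475 = 0.622 atoms per formula unit.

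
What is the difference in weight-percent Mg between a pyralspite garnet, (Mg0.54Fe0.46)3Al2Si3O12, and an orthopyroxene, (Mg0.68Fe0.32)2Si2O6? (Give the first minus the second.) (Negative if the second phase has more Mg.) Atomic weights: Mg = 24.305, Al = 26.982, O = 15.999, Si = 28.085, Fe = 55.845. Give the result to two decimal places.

-6.14 percentage points

First mineral: 39.374 g Mg in 446.647 g formula = 8.82 wt% Mg.
Second mineral: 33.055 g Mg in 220.960 g formula = 14.96 wt% Mg.
8.82% − 14.96% gives a difference of -6.14 percentage points.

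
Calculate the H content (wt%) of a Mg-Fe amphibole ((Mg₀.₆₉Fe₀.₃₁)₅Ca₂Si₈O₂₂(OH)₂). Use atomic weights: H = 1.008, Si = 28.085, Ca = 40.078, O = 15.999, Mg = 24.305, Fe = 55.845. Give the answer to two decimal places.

0.23 wt%

Molar mass of (Mg₀.₆₉Fe₀.₃₁)₅Ca₂Si₈O₂₂(OH)₂: 3.45*24.305 + 1.55*55.845 + 2*40.078 + 8*28.085 + 24*15.999 + 2*1.008 = 861.240 g/mol.
Mass of H per formula unit: 2 × 1.008 = 2.016 g.
Weight fraction H = 2.016 / 861.240 = 0.0023.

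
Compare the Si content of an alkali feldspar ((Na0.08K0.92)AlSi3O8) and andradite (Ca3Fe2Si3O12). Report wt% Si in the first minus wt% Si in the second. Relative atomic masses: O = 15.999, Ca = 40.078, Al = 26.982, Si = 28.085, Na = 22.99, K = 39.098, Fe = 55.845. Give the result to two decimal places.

First mineral: 84.255 g Si in 277.038 g formula = 30.41 wt% Si.
Second mineral: 84.255 g Si in 508.167 g formula = 16.58 wt% Si.
30.41% − 16.58% gives a difference of 13.83 percentage points.

13.83 percentage points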